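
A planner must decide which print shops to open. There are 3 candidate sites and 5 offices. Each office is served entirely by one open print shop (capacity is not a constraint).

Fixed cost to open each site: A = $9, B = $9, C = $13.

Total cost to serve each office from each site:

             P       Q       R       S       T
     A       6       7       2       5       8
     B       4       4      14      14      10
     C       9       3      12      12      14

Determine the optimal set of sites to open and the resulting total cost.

Open A only; minimum total cost 37.

For any fixed open set, each office goes to its cheapest open site; total = fixed + service.
{A}: P→A 6, Q→A 7, R→A 2, S→A 5, T→A 8. Service 28; fixed 9; total 37.
{A, B}: service 23 + fixed 18 = 41
{A, C}: service 24 + fixed 22 = 46
{A, B, C}: service 22 + fixed 31 = 53
No other subset beats 37.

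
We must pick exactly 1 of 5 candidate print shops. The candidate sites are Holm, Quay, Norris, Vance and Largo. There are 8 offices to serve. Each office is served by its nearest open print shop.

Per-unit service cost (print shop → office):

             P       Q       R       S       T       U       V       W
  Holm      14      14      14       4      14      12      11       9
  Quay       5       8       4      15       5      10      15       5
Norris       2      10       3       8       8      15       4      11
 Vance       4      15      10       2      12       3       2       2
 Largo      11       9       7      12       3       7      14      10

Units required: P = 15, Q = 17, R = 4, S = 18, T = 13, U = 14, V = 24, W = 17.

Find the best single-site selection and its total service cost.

With exactly 1 open, each office uses its cheapest among the chosen.
{Vance}: P→Vance 4·15=60, Q→Vance 15·17=255, R→Vance 10·4=40, S→Vance 2·18=36, T→Vance 12·13=156, U→Vance 3·14=42, V→Vance 2·24=48, W→Vance 2·17=34. Service cost 671.
{Norris}: service cost 953
{Quay}: service cost 1147
Among all 5 size-1 choices, {Vance} is lowest.

Choose Vance only; total service cost 671.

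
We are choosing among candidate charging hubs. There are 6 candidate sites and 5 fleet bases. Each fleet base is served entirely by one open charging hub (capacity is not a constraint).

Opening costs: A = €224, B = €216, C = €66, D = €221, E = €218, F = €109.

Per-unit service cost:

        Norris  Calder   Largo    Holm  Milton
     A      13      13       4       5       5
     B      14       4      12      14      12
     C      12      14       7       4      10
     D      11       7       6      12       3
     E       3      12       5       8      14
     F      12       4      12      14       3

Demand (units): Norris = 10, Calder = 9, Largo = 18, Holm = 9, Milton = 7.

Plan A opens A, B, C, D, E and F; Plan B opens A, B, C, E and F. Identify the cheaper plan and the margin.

Plan A: {A, B, C, D, E, F}: Norris→E 3·10=30, Calder→B 4·9=36, Largo→A 4·18=72, Holm→C 4·9=36, Milton→D 3·7=21. Service 195; fixed 1054; total 1249.
Plan B: {A, B, C, E, F}: Norris→E 3·10=30, Calder→B 4·9=36, Largo→A 4·18=72, Holm→C 4·9=36, Milton→F 3·7=21. Service 195; fixed 833; total 1028.
Difference: |1249 − 1028| = 221.

Plan B is cheaper by 221.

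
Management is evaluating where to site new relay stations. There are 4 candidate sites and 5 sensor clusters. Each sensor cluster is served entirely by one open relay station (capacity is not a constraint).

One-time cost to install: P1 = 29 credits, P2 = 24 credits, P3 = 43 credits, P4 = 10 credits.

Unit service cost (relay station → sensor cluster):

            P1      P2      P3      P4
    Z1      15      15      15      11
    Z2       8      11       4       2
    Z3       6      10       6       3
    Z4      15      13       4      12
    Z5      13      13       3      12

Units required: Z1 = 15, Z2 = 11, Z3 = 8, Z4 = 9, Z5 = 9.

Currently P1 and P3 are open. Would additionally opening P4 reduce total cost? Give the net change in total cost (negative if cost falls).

Yes — net change −96 (cost falls by 96).

Current service cost with {P1, P3}: 380.
Adding P4: each sensor cluster re-picks its cheapest; new service cost 274, saving 106.
Extra fixed cost: 10. Net change = 10 − 106 = -96.
(Totals: 452 → 356.)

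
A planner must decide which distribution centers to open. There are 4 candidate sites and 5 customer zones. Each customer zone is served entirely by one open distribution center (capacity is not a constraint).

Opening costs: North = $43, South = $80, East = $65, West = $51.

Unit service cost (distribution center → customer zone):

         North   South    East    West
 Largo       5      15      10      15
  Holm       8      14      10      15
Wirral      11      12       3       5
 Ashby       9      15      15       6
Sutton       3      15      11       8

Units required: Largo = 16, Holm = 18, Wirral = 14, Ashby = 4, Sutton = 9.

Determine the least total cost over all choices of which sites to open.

For any fixed open set, each customer zone goes to its cheapest open site; total = fixed + service.
{North, East}: Largo→North 5·16=80, Holm→North 8·18=144, Wirral→East 3·14=42, Ashby→North 9·4=36, Sutton→North 3·9=27. Service 329; fixed 108; total 437.
{North, West}: service 345 + fixed 94 = 439
{North, East, West}: service 317 + fixed 159 = 476
{North, South, East, West}: Largo→North 5·16=80, Holm→North 8·18=144, Wirral→East 3·14=42, Ashby→West 6·4=24, Sutton→North 3·9=27. Service 317; fixed 239; total 556.
(All 15 nonempty subsets were checked; North and East is lowest.)

Minimum total cost: 437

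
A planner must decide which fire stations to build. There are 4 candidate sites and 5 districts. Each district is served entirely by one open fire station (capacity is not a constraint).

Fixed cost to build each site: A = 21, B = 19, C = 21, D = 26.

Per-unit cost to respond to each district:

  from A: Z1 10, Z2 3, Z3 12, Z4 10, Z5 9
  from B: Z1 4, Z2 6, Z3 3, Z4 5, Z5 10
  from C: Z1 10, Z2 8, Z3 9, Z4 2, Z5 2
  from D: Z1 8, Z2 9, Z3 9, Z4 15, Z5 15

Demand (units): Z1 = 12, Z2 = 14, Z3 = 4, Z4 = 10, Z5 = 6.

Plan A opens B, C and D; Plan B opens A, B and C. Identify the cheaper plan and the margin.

Plan A: {B, C, D}: Z1→B 4·12=48, Z2→B 6·14=84, Z3→B 3·4=12, Z4→C 2·10=20, Z5→C 2·6=12. Service 176; fixed 66; total 242.
Plan B: {A, B, C}: Z1→B 4·12=48, Z2→A 3·14=42, Z3→B 3·4=12, Z4→C 2·10=20, Z5→C 2·6=12. Service 134; fixed 61; total 195.
Difference: |242 − 195| = 47.

Plan B is cheaper by 47.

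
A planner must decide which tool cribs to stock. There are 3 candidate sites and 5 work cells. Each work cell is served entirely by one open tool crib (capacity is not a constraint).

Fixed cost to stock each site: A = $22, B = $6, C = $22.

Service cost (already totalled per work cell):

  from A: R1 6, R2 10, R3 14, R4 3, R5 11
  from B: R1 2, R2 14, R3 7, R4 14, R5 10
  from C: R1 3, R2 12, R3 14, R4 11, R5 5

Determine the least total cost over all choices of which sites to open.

Minimum total cost: 53

For any fixed open set, each work cell goes to its cheapest open site; total = fixed + service.
{B}: R1→B 2, R2→B 14, R3→B 7, R4→B 14, R5→B 10. Service 47; fixed 6; total 53.
{A, B}: service 32 + fixed 28 = 60
{B, C}: service 37 + fixed 28 = 65
{A, B, C}: R1→B 2, R2→A 10, R3→B 7, R4→A 3, R5→C 5. Service 27; fixed 50; total 77.
No other subset beats 53.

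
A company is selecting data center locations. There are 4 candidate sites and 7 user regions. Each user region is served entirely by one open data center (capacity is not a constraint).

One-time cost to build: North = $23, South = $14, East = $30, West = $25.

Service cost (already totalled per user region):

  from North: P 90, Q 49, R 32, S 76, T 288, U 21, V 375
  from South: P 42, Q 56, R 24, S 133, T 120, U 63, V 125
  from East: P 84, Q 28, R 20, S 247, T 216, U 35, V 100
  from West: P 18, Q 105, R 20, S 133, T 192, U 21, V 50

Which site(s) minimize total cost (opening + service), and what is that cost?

For any fixed open set, each user region goes to its cheapest open site; total = fixed + service.
{North, South, West}: P→West 18, Q→North 49, R→West 20, S→North 76, T→South 120, U→North 21, V→West 50. Service 354; fixed 62; total 416.
{North, South, East, West}: service 333 + fixed 92 = 425
{South, West}: service 418 + fixed 39 = 457
{South}: P→South 42, Q→South 56, R→South 24, S→South 133, T→South 120, U→South 63, V→South 125. Service 563; fixed 14; total 577.
No other subset beats 416.

Open North, South and West; minimum total cost 416.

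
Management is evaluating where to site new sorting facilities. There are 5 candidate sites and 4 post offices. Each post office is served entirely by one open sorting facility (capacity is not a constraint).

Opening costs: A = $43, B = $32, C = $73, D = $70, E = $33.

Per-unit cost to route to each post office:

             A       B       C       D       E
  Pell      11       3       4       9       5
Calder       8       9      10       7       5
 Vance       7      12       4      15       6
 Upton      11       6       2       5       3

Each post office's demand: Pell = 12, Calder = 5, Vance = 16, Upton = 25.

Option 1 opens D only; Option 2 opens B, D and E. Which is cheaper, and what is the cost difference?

Option 2 is cheaper by 211.

Option 1: {D}: Pell→D 9·12=108, Calder→D 7·5=35, Vance→D 15·16=240, Upton→D 5·25=125. Service 508; fixed 70; total 578.
Option 2: {B, D, E}: Pell→B 3·12=36, Calder→E 5·5=25, Vance→E 6·16=96, Upton→E 3·25=75. Service 232; fixed 135; total 367.
Difference: |578 − 367| = 211.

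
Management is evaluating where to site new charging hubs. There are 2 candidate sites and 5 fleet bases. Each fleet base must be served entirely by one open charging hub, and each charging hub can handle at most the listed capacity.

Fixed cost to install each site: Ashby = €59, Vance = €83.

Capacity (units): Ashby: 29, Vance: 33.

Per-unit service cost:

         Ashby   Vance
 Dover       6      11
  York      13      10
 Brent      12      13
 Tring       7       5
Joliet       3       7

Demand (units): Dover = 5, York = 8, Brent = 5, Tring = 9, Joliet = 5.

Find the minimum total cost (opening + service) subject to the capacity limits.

Minimum total cost: 363

Open {Vance}: Dover→Vance 11·5=55, York→Vance 10·8=80, Brent→Vance 13·5=65, Tring→Vance 5·9=45, Joliet→Vance 7·5=35.
Loads: Vance carries 32/33. Service 280; fixed 83; total 363.
Next best feasible plan costs 372.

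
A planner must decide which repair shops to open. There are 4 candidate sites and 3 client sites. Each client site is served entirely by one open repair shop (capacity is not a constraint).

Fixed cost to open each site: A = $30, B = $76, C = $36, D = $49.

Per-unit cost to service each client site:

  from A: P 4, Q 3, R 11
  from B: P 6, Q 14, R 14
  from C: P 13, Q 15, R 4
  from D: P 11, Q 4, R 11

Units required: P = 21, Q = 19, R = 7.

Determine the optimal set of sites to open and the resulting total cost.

Open A and C; minimum total cost 235.

For any fixed open set, each client site goes to its cheapest open site; total = fixed + service.
{A, C}: P→A 4·21=84, Q→A 3·19=57, R→C 4·7=28. Service 169; fixed 66; total 235.
{A}: P→A 4·21=84, Q→A 3·19=57, R→A 11·7=77. Service 218; fixed 30; total 248.
{A, C, D}: service 169 + fixed 115 = 284
{A, B, C, D}: service 169 + fixed 191 = 360
No other subset beats 235.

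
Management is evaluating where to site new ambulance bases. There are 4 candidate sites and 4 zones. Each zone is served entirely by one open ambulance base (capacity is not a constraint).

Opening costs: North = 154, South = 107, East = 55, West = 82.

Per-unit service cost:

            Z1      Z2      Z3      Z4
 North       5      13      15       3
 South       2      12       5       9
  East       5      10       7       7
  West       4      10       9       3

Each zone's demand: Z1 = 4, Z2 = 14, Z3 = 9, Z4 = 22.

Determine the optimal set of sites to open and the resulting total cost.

For any fixed open set, each zone goes to its cheapest open site; total = fixed + service.
{West}: Z1→West 4·4=16, Z2→West 10·14=140, Z3→West 9·9=81, Z4→West 3·22=66. Service 303; fixed 82; total 385.
{East, West}: Z1→West 4·4=16, Z2→East 10·14=140, Z3→East 7·9=63, Z4→West 3·22=66. Service 285; fixed 137; total 422.
{East}: Z1→East 5·4=20, Z2→East 10·14=140, Z3→East 7·9=63, Z4→East 7·22=154. Service 377; fixed 55; total 432.
{North, South, East, West}: Z1→South 2·4=8, Z2→East 10·14=140, Z3→South 5·9=45, Z4→North 3·22=66. Service 259; fixed 398; total 657.
(All 15 nonempty subsets were checked; West only is lowest.)

Open West only; minimum total cost 385.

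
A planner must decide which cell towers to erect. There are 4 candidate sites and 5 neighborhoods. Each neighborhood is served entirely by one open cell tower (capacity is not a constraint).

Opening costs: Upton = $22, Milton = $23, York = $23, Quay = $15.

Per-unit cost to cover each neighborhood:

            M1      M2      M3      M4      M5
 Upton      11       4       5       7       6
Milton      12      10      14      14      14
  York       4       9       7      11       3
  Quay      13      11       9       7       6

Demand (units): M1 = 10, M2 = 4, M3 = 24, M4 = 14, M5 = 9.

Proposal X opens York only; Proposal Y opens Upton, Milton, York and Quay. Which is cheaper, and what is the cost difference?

Proposal Y is cheaper by 64.

Proposal X: {York}: M1→York 4·10=40, M2→York 9·4=36, M3→York 7·24=168, M4→York 11·14=154, M5→York 3·9=27. Service 425; fixed 23; total 448.
Proposal Y: {Upton, Milton, York, Quay}: M1→York 4·10=40, M2→Upton 4·4=16, M3→Upton 5·24=120, M4→Upton 7·14=98, M5→York 3·9=27. Service 301; fixed 83; total 384.
Difference: |448 − 384| = 64.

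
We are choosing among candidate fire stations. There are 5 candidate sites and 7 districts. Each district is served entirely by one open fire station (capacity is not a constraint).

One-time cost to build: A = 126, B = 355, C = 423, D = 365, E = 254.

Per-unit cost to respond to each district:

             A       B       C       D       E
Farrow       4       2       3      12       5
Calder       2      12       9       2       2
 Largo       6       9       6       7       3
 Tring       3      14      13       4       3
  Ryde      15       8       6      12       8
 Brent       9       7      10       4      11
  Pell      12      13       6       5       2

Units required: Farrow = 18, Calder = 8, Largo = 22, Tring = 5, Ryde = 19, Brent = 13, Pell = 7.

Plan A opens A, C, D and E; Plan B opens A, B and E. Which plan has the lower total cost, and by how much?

Plan B is cheaper by 374.

Plan A: {A, C, D, E}: Farrow→C 3·18=54, Calder→A 2·8=16, Largo→E 3·22=66, Tring→A 3·5=15, Ryde→C 6·19=114, Brent→D 4·13=52, Pell→E 2·7=14. Service 331; fixed 1168; total 1499.
Plan B: {A, B, E}: Farrow→B 2·18=36, Calder→A 2·8=16, Largo→E 3·22=66, Tring→A 3·5=15, Ryde→B 8·19=152, Brent→B 7·13=91, Pell→E 2·7=14. Service 390; fixed 735; total 1125.
Difference: |1499 − 1125| = 374.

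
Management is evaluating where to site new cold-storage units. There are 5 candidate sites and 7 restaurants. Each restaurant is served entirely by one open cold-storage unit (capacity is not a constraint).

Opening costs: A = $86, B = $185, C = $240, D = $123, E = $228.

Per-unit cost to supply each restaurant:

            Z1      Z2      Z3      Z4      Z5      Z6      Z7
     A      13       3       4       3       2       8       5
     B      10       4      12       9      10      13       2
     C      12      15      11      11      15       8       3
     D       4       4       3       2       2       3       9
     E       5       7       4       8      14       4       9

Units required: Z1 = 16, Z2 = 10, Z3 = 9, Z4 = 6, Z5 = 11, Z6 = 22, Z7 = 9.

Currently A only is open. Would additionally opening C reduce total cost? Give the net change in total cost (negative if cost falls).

No — net change +206 (cost rises by 206).

Current service cost with {A}: 535.
Adding C: each restaurant re-picks its cheapest; new service cost 501, saving 34.
Extra fixed cost: 240. Net change = 240 − 34 = 206.
(Totals: 621 → 827.)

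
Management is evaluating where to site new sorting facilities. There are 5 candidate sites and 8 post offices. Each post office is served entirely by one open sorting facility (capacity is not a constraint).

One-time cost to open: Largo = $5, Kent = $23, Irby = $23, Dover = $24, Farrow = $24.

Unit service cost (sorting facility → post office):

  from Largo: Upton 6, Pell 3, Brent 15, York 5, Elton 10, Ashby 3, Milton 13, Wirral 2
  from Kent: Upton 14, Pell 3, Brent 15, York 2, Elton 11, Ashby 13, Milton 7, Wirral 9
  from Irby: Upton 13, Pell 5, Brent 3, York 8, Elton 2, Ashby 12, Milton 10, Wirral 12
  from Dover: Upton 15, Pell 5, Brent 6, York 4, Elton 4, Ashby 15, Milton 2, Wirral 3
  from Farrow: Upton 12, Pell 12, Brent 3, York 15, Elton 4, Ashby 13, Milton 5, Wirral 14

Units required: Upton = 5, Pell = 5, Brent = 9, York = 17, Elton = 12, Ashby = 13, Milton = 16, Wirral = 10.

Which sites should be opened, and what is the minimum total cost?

For any fixed open set, each post office goes to its cheapest open site; total = fixed + service.
{Largo, Kent, Irby, Dover}: Upton→Largo 6·5=30, Pell→Largo 3·5=15, Brent→Irby 3·9=27, York→Kent 2·17=34, Elton→Irby 2·12=24, Ashby→Largo 3·13=39, Milton→Dover 2·16=32, Wirral→Largo 2·10=20. Service 221; fixed 75; total 296.
{Largo, Irby, Dover}: service 255 + fixed 52 = 307
{Largo, Kent, Irby, Dover, Farrow}: service 221 + fixed 99 = 320
{Largo}: Upton→Largo 6·5=30, Pell→Largo 3·5=15, Brent→Largo 15·9=135, York→Largo 5·17=85, Elton→Largo 10·12=120, Ashby→Largo 3·13=39, Milton→Largo 13·16=208, Wirral→Largo 2·10=20. Service 652; fixed 5; total 657.
No other subset beats 296.

Open Largo, Kent, Irby and Dover; minimum total cost 296.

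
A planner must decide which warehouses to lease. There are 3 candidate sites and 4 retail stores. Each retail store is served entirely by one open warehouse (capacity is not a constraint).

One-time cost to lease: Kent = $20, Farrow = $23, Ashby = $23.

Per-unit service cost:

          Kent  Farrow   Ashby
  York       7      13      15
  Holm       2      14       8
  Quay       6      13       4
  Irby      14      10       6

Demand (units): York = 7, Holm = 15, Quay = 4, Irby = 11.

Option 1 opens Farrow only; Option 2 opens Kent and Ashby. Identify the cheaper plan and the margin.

Option 1: {Farrow}: York→Farrow 13·7=91, Holm→Farrow 14·15=210, Quay→Farrow 13·4=52, Irby→Farrow 10·11=110. Service 463; fixed 23; total 486.
Option 2: {Kent, Ashby}: York→Kent 7·7=49, Holm→Kent 2·15=30, Quay→Ashby 4·4=16, Irby→Ashby 6·11=66. Service 161; fixed 43; total 204.
Difference: |486 − 204| = 282.

Option 2 is cheaper by 282.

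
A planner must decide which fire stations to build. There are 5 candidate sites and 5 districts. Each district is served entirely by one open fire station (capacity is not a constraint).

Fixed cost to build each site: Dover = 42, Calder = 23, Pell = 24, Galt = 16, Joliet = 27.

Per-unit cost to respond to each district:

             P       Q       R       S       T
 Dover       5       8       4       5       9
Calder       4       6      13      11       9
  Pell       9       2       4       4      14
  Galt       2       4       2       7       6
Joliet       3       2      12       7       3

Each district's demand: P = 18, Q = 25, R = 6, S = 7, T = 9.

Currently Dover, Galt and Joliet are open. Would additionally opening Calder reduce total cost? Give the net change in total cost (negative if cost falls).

No — net change +23 (cost rises by 23).

Current service cost with {Dover, Galt, Joliet}: 160.
Adding Calder: each district re-picks its cheapest; new service cost 160, saving 0.
Extra fixed cost: 23. Net change = 23 − 0 = 23.
(Totals: 245 → 268.)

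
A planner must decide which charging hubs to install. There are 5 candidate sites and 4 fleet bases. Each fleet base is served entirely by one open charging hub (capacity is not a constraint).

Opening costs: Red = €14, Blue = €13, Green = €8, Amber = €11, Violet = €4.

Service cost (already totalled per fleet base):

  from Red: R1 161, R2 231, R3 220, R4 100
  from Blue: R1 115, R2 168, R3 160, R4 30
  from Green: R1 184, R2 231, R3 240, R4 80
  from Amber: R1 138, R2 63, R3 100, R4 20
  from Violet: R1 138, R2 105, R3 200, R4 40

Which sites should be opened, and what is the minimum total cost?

Open Blue and Amber; minimum total cost 322.

For any fixed open set, each fleet base goes to its cheapest open site; total = fixed + service.
{Blue, Amber}: R1→Blue 115, R2→Amber 63, R3→Amber 100, R4→Amber 20. Service 298; fixed 24; total 322.
{Blue, Amber, Violet}: service 298 + fixed 28 = 326
{Blue, Green, Amber}: R1→Blue 115, R2→Amber 63, R3→Amber 100, R4→Amber 20. Service 298; fixed 32; total 330.
{Red, Blue, Green, Amber, Violet}: R1→Blue 115, R2→Amber 63, R3→Amber 100, R4→Amber 20. Service 298; fixed 50; total 348.
No other subset beats 322.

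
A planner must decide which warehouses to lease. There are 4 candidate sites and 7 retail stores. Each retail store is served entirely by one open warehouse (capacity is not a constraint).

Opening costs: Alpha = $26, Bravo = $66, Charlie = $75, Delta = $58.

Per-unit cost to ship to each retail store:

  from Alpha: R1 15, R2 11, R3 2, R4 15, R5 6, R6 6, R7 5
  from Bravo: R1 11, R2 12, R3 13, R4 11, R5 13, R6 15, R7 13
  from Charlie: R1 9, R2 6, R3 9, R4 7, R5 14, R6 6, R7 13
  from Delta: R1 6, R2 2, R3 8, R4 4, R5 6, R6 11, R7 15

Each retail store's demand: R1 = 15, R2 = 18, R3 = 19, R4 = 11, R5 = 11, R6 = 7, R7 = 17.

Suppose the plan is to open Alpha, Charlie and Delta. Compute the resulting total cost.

Total cost: 560

Each retail store is assigned to its cheapest site among the open ones.
{Alpha, Charlie, Delta}: R1→Delta 6·15=90, R2→Delta 2·18=36, R3→Alpha 2·19=38, R4→Delta 4·11=44, R5→Alpha 6·11=66, R6→Alpha 6·7=42, R7→Alpha 5·17=85. Service 401; fixed 159; total 560.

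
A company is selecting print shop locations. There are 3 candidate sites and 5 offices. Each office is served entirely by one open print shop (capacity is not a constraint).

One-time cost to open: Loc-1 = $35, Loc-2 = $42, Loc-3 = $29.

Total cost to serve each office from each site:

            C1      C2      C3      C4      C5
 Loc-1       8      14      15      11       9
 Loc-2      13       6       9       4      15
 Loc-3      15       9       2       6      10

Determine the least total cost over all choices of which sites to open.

Minimum total cost: 71

For any fixed open set, each office goes to its cheapest open site; total = fixed + service.
{Loc-3}: C1→Loc-3 15, C2→Loc-3 9, C3→Loc-3 2, C4→Loc-3 6, C5→Loc-3 10. Service 42; fixed 29; total 71.
{Loc-2}: C1→Loc-2 13, C2→Loc-2 6, C3→Loc-2 9, C4→Loc-2 4, C5→Loc-2 15. Service 47; fixed 42; total 89.
{Loc-1}: C1→Loc-1 8, C2→Loc-1 14, C3→Loc-1 15, C4→Loc-1 11, C5→Loc-1 9. Service 57; fixed 35; total 92.
{Loc-1, Loc-2, Loc-3}: service 29 + fixed 106 = 135
No other subset beats 71.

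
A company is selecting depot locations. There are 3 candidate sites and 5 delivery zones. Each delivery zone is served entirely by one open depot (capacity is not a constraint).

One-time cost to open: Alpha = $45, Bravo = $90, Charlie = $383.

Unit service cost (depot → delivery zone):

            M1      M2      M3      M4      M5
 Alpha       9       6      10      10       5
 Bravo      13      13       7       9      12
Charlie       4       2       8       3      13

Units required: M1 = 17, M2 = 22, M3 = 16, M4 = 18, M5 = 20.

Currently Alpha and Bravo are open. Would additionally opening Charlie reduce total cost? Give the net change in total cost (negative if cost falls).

Current service cost with {Alpha, Bravo}: 659.
Adding Charlie: each delivery zone re-picks its cheapest; new service cost 378, saving 281.
Extra fixed cost: 383. Net change = 383 − 281 = 102.
(Totals: 794 → 896.)

No — net change +102 (cost rises by 102).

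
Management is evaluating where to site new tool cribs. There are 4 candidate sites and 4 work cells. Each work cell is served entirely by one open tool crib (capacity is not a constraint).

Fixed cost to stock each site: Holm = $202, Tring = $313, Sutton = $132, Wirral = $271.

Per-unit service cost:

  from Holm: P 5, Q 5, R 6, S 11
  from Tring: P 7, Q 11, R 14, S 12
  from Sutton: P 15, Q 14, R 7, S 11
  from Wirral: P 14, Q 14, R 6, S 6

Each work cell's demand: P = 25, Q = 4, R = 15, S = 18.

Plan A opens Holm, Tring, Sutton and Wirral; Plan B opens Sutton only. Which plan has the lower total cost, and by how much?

Plan A: {Holm, Tring, Sutton, Wirral}: P→Holm 5·25=125, Q→Holm 5·4=20, R→Holm 6·15=90, S→Wirral 6·18=108. Service 343; fixed 918; total 1261.
Plan B: {Sutton}: P→Sutton 15·25=375, Q→Sutton 14·4=56, R→Sutton 7·15=105, S→Sutton 11·18=198. Service 734; fixed 132; total 866.
Difference: |1261 − 866| = 395.

Plan B is cheaper by 395.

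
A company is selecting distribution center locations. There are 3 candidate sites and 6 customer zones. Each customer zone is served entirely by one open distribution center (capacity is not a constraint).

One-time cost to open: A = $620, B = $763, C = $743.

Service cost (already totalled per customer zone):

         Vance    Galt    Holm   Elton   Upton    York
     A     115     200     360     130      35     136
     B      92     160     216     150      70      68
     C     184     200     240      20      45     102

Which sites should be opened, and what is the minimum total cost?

Open B only; minimum total cost 1519.

For any fixed open set, each customer zone goes to its cheapest open site; total = fixed + service.
{B}: Vance→B 92, Galt→B 160, Holm→B 216, Elton→B 150, Upton→B 70, York→B 68. Service 756; fixed 763; total 1519.
{C}: service 791 + fixed 743 = 1534
{A}: Vance→A 115, Galt→A 200, Holm→A 360, Elton→A 130, Upton→A 35, York→A 136. Service 976; fixed 620; total 1596.
{A, B, C}: service 591 + fixed 2126 = 2717
(All 7 nonempty subsets were checked; B only is lowest.)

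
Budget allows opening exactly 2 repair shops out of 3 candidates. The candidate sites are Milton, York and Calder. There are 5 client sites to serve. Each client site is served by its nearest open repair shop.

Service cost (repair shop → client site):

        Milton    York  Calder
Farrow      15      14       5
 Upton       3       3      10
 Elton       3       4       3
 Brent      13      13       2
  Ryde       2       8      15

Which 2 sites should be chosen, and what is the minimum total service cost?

Choose Milton and Calder; total service cost 15.

With exactly 2 open, each client site uses its cheapest among the chosen.
{Milton, Calder}: Farrow→Calder 5, Upton→Milton 3, Elton→Milton 3, Brent→Calder 2, Ryde→Milton 2. Service cost 15.
{York, Calder}: service cost 21
{Milton, York}: service cost 35
Among all 3 size-2 choices, {Milton, Calder} is lowest.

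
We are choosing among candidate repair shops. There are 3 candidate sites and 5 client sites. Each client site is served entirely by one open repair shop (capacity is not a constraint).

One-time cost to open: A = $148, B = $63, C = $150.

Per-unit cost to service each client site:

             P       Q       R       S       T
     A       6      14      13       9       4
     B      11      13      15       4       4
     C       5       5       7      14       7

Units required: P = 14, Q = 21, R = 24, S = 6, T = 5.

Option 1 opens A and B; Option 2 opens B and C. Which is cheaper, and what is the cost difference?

Option 1: {A, B}: P→A 6·14=84, Q→B 13·21=273, R→A 13·24=312, S→B 4·6=24, T→A 4·5=20. Service 713; fixed 211; total 924.
Option 2: {B, C}: P→C 5·14=70, Q→C 5·21=105, R→C 7·24=168, S→B 4·6=24, T→B 4·5=20. Service 387; fixed 213; total 600.
Difference: |924 − 600| = 324.

Option 2 is cheaper by 324.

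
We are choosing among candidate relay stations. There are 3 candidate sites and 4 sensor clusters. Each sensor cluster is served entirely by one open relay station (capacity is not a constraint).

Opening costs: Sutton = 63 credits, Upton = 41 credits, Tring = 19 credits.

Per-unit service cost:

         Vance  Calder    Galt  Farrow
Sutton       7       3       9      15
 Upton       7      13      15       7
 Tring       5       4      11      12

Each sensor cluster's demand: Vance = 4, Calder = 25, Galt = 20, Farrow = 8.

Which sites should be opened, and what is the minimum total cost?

Open Sutton and Upton; minimum total cost 443.

For any fixed open set, each sensor cluster goes to its cheapest open site; total = fixed + service.
{Sutton, Upton}: Vance→Sutton 7·4=28, Calder→Sutton 3·25=75, Galt→Sutton 9·20=180, Farrow→Upton 7·8=56. Service 339; fixed 104; total 443.
{Sutton, Tring}: Vance→Tring 5·4=20, Calder→Sutton 3·25=75, Galt→Sutton 9·20=180, Farrow→Tring 12·8=96. Service 371; fixed 82; total 453.
{Sutton, Upton, Tring}: service 331 + fixed 123 = 454
{Tring}: service 436 + fixed 19 = 455
No other subset beats 443.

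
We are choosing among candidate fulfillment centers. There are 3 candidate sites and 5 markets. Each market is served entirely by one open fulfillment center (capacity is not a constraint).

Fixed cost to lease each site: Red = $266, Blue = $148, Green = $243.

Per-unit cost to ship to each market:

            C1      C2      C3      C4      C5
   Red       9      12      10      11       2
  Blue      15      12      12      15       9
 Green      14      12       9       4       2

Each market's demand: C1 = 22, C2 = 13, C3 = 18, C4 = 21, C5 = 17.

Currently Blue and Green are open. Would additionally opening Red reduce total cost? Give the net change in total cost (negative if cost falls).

Current service cost with {Blue, Green}: 744.
Adding Red: each market re-picks its cheapest; new service cost 634, saving 110.
Extra fixed cost: 266. Net change = 266 − 110 = 156.
(Totals: 1135 → 1291.)

No — net change +156 (cost rises by 156).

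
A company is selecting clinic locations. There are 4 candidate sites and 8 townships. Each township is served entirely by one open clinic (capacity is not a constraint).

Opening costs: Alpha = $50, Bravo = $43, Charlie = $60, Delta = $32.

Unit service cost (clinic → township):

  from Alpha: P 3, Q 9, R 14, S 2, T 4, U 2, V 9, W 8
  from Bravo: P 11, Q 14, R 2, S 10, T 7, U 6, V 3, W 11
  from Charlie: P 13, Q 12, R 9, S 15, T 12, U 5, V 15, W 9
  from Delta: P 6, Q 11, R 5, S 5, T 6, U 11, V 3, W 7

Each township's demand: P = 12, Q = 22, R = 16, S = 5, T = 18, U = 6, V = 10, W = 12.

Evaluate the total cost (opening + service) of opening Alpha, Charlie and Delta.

Each township is assigned to its cheapest site among the open ones.
{Alpha, Charlie, Delta}: P→Alpha 3·12=36, Q→Alpha 9·22=198, R→Delta 5·16=80, S→Alpha 2·5=10, T→Alpha 4·18=72, U→Alpha 2·6=12, V→Delta 3·10=30, W→Delta 7·12=84. Service 522; fixed 142; total 664.

Total cost: 664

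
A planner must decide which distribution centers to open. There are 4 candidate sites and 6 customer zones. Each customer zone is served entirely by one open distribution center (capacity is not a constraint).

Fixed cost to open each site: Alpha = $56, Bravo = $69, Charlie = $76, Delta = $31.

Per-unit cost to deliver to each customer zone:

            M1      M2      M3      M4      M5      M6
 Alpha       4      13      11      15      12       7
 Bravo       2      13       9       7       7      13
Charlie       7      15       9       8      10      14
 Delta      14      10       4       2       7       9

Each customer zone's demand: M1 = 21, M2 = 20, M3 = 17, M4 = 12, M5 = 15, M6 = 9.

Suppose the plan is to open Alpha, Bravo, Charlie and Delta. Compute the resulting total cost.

Each customer zone is assigned to its cheapest site among the open ones.
{Alpha, Bravo, Charlie, Delta}: M1→Bravo 2·21=42, M2→Delta 10·20=200, M3→Delta 4·17=68, M4→Delta 2·12=24, M5→Bravo 7·15=105, M6→Alpha 7·9=63. Service 502; fixed 232; total 734.

Total cost: 734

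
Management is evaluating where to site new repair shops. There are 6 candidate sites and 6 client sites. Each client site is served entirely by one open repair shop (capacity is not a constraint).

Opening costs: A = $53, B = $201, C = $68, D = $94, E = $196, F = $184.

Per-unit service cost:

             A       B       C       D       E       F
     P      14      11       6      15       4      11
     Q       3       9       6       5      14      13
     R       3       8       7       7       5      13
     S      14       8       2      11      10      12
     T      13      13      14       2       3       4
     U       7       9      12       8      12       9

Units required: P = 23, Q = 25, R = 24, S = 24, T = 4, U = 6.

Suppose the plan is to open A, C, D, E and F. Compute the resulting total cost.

Each client site is assigned to its cheapest site among the open ones.
{A, C, D, E, F}: P→E 4·23=92, Q→A 3·25=75, R→A 3·24=72, S→C 2·24=48, T→D 2·4=8, U→A 7·6=42. Service 337; fixed 595; total 932.

Total cost: 932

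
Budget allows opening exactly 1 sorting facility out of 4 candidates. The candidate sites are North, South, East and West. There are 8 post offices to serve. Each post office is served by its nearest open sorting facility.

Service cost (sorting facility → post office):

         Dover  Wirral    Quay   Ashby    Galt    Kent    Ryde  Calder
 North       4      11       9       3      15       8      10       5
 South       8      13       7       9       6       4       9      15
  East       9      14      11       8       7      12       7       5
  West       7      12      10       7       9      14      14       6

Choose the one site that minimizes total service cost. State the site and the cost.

Choose North only; total service cost 65.

With exactly 1 open, each post office uses its cheapest among the chosen.
{North}: Dover→North 4, Wirral→North 11, Quay→North 9, Ashby→North 3, Galt→North 15, Kent→North 8, Ryde→North 10, Calder→North 5. Service cost 65.
{South}: service cost 71
{East}: service cost 73
Among all 4 size-1 choices, {North} is lowest.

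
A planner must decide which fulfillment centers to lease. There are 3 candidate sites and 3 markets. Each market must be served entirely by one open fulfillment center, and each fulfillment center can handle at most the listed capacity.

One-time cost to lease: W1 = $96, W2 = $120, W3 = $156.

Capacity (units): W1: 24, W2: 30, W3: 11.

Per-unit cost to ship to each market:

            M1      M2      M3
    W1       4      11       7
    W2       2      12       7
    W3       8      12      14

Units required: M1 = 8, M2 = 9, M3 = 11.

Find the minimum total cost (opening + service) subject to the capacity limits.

Minimum total cost: 321

Open {W2}: M1→W2 2·8=16, M2→W2 12·9=108, M3→W2 7·11=77.
Loads: W2 carries 28/30. Service 201; fixed 120; total 321.
Next best feasible plan costs 408.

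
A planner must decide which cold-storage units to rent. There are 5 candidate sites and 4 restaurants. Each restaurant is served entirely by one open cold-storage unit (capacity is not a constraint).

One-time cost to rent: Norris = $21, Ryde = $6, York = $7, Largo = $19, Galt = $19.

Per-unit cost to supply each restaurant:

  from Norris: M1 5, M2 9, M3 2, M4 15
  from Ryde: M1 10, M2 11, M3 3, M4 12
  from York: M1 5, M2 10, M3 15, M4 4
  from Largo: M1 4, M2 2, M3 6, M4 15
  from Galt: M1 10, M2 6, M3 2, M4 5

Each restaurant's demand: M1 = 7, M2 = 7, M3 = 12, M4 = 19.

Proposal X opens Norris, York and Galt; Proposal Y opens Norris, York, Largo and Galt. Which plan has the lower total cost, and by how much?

Proposal X: {Norris, York, Galt}: M1→Norris 5·7=35, M2→Galt 6·7=42, M3→Norris 2·12=24, M4→York 4·19=76. Service 177; fixed 47; total 224.
Proposal Y: {Norris, York, Largo, Galt}: M1→Largo 4·7=28, M2→Largo 2·7=14, M3→Norris 2·12=24, M4→York 4·19=76. Service 142; fixed 66; total 208.
Difference: |224 − 208| = 16.

Proposal Y is cheaper by 16.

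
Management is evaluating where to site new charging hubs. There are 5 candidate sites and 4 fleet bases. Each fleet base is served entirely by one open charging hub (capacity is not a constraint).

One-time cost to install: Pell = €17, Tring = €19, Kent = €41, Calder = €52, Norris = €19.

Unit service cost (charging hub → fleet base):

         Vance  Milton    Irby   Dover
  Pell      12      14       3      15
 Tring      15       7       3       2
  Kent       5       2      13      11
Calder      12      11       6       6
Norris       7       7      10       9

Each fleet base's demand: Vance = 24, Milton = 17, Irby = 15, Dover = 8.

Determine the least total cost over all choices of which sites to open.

Minimum total cost: 275

For any fixed open set, each fleet base goes to its cheapest open site; total = fixed + service.
{Tring, Kent}: Vance→Kent 5·24=120, Milton→Kent 2·17=34, Irby→Tring 3·15=45, Dover→Tring 2·8=16. Service 215; fixed 60; total 275.
{Pell, Tring, Kent}: service 215 + fixed 77 = 292
{Tring, Kent, Norris}: Vance→Kent 5·24=120, Milton→Kent 2·17=34, Irby→Tring 3·15=45, Dover→Tring 2·8=16. Service 215; fixed 79; total 294.
{Pell, Tring, Kent, Calder, Norris}: Vance→Kent 5·24=120, Milton→Kent 2·17=34, Irby→Pell 3·15=45, Dover→Tring 2·8=16. Service 215; fixed 148; total 363.
No other subset beats 275.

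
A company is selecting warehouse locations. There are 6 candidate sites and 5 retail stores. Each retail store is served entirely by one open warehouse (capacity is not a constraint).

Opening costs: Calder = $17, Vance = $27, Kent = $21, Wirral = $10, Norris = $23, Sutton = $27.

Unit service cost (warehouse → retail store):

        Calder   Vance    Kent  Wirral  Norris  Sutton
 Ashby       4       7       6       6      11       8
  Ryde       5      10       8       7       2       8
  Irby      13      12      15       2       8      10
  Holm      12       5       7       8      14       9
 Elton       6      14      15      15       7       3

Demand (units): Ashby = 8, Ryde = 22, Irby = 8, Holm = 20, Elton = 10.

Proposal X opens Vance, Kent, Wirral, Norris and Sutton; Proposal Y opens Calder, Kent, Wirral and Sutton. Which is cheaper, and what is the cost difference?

Proposal X is cheaper by 57.

Proposal X: {Vance, Kent, Wirral, Norris, Sutton}: Ashby→Kent 6·8=48, Ryde→Norris 2·22=44, Irby→Wirral 2·8=16, Holm→Vance 5·20=100, Elton→Sutton 3·10=30. Service 238; fixed 108; total 346.
Proposal Y: {Calder, Kent, Wirral, Sutton}: Ashby→Calder 4·8=32, Ryde→Calder 5·22=110, Irby→Wirral 2·8=16, Holm→Kent 7·20=140, Elton→Sutton 3·10=30. Service 328; fixed 75; total 403.
Difference: |346 − 403| = 57.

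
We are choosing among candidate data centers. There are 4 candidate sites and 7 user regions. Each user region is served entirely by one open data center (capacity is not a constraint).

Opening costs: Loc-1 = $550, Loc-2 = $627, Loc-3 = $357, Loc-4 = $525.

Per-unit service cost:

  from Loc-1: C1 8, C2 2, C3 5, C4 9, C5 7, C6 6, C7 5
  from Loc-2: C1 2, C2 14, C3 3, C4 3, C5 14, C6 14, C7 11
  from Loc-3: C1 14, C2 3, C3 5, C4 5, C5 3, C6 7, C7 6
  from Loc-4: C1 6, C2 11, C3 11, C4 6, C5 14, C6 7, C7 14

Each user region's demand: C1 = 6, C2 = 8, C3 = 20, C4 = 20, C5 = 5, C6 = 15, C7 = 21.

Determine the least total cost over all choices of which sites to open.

For any fixed open set, each user region goes to its cheapest open site; total = fixed + service.
{Loc-3}: C1→Loc-3 14·6=84, C2→Loc-3 3·8=24, C3→Loc-3 5·20=100, C4→Loc-3 5·20=100, C5→Loc-3 3·5=15, C6→Loc-3 7·15=105, C7→Loc-3 6·21=126. Service 554; fixed 357; total 911.
{Loc-1}: service 574 + fixed 550 = 1124
{Loc-1, Loc-3}: service 474 + fixed 907 = 1381
{Loc-1, Loc-2, Loc-3, Loc-4}: C1→Loc-2 2·6=12, C2→Loc-1 2·8=16, C3→Loc-2 3·20=60, C4→Loc-2 3·20=60, C5→Loc-3 3·5=15, C6→Loc-1 6·15=90, C7→Loc-1 5·21=105. Service 358; fixed 2059; total 2417.
(All 15 nonempty subsets were checked; Loc-3 only is lowest.)

Minimum total cost: 911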